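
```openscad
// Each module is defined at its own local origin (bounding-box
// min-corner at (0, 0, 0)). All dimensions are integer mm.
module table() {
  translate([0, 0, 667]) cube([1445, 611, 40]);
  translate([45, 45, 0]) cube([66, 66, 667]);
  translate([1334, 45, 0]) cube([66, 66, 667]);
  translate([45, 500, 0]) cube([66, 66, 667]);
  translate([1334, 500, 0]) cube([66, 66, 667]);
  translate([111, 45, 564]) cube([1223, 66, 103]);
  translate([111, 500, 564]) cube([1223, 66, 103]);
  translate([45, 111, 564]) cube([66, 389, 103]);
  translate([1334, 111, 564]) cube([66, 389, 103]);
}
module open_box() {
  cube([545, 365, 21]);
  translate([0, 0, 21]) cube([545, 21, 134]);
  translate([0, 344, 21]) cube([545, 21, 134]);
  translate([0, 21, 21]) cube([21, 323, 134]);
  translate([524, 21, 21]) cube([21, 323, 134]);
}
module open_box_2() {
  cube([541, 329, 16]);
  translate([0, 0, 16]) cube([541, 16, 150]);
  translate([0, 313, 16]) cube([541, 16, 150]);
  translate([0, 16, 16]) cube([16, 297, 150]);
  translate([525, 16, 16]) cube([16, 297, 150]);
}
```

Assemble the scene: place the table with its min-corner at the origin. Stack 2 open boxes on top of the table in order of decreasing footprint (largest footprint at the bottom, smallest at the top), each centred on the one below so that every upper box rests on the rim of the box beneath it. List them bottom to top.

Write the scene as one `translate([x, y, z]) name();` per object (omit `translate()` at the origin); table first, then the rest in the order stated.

table();
translate([450, 123, 707]) open_box();
translate([452, 141, 862]) open_box_2();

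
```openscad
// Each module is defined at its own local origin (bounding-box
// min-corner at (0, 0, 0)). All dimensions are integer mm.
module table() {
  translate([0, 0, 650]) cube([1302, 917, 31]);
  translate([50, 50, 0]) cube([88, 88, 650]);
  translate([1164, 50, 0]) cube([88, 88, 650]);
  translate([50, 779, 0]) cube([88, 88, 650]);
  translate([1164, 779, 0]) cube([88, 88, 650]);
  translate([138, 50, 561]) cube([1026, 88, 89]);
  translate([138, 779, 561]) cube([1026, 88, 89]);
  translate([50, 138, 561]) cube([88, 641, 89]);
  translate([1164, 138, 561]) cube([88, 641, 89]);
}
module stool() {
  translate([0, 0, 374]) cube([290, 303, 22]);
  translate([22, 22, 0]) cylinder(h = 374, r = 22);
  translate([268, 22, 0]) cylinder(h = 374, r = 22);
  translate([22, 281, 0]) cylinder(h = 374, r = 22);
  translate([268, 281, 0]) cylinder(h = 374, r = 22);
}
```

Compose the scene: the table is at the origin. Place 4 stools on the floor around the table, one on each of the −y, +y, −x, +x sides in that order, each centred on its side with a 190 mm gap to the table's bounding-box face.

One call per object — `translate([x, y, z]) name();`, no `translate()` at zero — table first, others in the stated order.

table();
translate([506, -493, 0]) stool();
translate([506, 1107, 0]) stool();
translate([-480, 307, 0]) stool();
translate([1492, 307, 0]) stool();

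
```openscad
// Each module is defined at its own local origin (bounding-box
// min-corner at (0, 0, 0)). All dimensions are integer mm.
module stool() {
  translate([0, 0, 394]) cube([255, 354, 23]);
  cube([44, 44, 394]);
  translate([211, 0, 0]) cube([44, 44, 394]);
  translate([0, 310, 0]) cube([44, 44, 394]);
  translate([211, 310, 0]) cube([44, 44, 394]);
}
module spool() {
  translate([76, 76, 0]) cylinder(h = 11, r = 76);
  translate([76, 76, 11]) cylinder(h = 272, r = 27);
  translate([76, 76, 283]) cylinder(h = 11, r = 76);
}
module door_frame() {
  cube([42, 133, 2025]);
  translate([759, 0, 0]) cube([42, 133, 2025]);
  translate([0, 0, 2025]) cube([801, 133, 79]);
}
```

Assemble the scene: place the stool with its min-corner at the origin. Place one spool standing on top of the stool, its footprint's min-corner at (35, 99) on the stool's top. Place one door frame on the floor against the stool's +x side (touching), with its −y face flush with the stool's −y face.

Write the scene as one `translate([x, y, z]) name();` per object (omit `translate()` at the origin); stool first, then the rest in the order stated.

stool();
translate([35, 99, 417]) spool();
translate([255, 0, 0]) door_frame();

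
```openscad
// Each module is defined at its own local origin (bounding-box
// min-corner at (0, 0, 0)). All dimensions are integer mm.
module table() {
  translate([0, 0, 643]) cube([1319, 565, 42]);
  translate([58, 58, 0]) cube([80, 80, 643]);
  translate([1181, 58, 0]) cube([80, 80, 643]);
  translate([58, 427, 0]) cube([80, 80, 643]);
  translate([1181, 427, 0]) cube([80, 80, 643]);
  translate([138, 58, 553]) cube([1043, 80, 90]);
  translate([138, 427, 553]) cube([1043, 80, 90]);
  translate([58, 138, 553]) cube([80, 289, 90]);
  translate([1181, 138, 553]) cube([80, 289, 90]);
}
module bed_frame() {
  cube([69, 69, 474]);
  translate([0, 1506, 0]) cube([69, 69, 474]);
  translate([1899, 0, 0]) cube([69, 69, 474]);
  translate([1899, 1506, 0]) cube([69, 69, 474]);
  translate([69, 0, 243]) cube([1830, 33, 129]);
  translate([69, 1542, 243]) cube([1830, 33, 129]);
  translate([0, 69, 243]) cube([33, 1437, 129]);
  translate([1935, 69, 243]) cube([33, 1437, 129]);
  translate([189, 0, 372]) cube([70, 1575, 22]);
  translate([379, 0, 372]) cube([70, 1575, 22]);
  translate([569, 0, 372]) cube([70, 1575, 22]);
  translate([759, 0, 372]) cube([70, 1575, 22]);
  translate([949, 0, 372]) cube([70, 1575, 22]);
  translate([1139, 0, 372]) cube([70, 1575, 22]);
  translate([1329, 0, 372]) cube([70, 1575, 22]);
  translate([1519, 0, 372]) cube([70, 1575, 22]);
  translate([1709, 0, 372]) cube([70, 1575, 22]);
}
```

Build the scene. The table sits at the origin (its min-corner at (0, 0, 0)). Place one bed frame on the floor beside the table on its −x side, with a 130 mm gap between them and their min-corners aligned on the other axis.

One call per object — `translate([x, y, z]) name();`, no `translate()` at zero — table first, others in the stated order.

table();
translate([-2098, 0, 0]) bed_frame();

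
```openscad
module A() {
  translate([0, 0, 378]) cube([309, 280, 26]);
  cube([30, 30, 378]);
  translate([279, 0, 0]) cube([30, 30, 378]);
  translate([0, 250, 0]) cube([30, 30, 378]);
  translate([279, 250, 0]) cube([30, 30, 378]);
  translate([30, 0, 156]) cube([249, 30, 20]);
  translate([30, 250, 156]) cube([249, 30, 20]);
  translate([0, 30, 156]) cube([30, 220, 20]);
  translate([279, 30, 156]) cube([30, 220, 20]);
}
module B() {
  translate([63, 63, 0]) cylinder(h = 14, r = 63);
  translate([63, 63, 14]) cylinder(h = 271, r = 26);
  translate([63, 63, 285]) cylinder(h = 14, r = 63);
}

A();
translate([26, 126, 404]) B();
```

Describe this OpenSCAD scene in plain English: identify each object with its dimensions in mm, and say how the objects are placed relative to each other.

A is a four-legged stool. The seat is a 309×280×26 mm slab whose top surface is at z = 404 mm; four square legs, each 30×30 mm in cross-section, run from the floor (z = 0) to the underside of the seat, each flush with a corner of the seat. Four stretchers, 30 mm wide and 20 mm tall, connect adjacent legs with their undersides at z = 156 mm, each running between the inner faces of the legs it joins and aligned with the legs' outer faces on the other axis.

B is a spool: two coaxial disc flanges of radius 63 mm and thickness 14 mm, joined by a core cylinder of radius 26 mm and height 271 mm. The lower flange rests on z = 0 and the three cylinders share a vertical axis.

The spool is on top of the stool.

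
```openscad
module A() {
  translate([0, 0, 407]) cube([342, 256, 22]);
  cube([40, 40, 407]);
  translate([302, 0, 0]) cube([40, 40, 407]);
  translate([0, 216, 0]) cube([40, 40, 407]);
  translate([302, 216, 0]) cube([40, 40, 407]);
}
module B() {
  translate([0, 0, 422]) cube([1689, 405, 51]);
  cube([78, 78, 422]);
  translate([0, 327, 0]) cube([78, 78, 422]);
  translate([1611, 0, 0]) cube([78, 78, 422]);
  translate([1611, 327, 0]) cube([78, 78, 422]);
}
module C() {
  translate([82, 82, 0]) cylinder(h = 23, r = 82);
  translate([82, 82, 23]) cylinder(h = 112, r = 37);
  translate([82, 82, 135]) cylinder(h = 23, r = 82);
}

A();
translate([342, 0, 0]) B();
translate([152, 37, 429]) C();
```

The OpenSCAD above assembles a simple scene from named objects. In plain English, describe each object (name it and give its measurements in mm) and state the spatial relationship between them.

A is a four-legged stool. The seat is 342×256 mm, 22 mm thick, top at z = 429 mm. It stands on four square legs, each 40×40 mm in cross-section, from z = 0 to the seat underside, each flush with a corner of the seat.

B is a bench: a 1689×405 mm seat slab, 51 mm thick, top at z = 473 mm, on four 78×78 mm square legs flush with the seat corners and standing on z = 0.

C is a spool: two coaxial disc flanges of radius 82 mm and thickness 23 mm, joined by a core cylinder of radius 37 mm and height 112 mm. The lower flange rests on z = 0 and the three cylinders share a vertical axis.

The bench is against the stool's +x side, with their −y faces flush. The spool is on top of the stool.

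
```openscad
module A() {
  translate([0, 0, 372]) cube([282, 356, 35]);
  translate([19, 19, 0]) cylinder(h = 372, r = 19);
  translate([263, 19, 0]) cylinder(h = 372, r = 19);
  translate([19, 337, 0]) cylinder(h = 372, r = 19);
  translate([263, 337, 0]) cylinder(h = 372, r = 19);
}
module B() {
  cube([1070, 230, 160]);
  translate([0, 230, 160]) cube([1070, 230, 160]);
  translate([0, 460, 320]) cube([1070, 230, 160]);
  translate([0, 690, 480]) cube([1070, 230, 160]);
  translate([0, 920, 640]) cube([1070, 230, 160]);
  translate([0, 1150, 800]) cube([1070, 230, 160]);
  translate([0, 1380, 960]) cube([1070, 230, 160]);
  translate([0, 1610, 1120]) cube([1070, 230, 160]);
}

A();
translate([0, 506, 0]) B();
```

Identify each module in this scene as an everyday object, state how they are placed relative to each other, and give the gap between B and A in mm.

A is a stool. B is a staircase. The staircase is on the floor beside the stool on its +y side. The gap between the staircase and the stool is 150 mm.

The staircase's nearest face is 150 mm from the stool's +y face.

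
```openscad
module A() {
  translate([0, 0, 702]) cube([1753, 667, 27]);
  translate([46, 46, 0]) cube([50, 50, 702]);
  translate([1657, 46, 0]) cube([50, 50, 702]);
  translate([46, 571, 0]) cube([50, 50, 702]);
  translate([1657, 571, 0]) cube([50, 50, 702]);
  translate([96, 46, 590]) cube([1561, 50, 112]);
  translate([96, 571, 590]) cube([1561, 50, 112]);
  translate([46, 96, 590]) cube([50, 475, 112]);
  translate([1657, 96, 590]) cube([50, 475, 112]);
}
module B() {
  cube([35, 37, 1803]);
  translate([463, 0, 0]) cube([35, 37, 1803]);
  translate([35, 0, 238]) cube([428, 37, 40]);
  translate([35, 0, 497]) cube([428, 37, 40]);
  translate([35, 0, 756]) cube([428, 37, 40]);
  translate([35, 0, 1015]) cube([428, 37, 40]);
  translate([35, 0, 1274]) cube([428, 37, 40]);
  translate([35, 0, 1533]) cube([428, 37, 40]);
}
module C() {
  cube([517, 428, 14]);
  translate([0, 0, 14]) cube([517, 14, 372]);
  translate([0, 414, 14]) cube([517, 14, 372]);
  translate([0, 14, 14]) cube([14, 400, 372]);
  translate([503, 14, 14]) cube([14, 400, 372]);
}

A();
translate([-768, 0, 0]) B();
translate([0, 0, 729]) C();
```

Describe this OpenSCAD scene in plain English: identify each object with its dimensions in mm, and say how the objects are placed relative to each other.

A is a table: top 1753 mm (x) × 667 mm (y), 27 mm thick, upper face at z = 729 mm, on four 50×50 mm square legs, each inset 46 mm from the nearest pair of top edges, running from z = 0 to the bottom of the top. Four apron rails, 50 mm thick and 112 mm tall, run between adjacent legs with their top edges flush with the underside of the top and their outer faces flush with the legs' outer faces.

B is a wooden ladder with two side rails of 35×37 mm section and 1803 mm height, set 498 mm apart overall. Between them run 6 rectangular rungs (37 mm deep, 40 mm thick), front faces flush with the rails' −y face. The bottom of the first rung is 238 mm above the floor and each subsequent rung is 259 mm higher than the one below.

C is an open-topped rectangular box: outside dimensions 517×428×386 mm, with a uniform wall and base thickness of 14 mm. The base is a full 517×428 slab on the floor; four walls sit on top of the base. The front and back walls (the −y and +y sides) span the full width; the two side walls fit between them.

The ladder is on the floor beside the table on its −x side. The open box is on top of the table.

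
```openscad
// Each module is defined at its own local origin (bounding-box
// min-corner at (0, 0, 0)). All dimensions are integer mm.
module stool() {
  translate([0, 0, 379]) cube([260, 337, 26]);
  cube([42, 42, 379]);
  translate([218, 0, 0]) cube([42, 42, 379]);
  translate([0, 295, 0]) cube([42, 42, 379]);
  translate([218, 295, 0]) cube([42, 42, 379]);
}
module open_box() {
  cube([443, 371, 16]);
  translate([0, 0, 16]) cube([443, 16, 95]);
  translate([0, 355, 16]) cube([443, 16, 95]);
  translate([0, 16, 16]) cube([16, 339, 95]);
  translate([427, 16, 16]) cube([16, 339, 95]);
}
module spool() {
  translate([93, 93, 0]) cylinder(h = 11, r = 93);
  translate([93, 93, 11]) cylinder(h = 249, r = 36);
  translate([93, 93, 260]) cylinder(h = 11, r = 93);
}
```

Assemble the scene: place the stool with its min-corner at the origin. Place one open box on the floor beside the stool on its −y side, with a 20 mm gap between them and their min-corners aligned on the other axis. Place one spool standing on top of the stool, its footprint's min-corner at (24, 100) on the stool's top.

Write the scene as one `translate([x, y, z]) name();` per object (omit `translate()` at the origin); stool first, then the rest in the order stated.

stool();
translate([0, -391, 0]) open_box();
translate([24, 100, 405]) spool();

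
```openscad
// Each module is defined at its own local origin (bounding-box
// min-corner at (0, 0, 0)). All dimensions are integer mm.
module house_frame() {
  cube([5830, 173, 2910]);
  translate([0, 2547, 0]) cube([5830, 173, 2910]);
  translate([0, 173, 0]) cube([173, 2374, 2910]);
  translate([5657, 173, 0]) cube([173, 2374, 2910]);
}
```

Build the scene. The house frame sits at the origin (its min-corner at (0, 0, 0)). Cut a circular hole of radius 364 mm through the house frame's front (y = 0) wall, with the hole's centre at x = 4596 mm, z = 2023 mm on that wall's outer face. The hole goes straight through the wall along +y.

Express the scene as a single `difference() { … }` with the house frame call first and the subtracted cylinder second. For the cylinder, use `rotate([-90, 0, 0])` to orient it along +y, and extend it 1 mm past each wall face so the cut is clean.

difference() {
  house_frame();
  translate([4596, -1, 2023]) rotate([-90, 0, 0]) cylinder(h = 175, r = 364);
}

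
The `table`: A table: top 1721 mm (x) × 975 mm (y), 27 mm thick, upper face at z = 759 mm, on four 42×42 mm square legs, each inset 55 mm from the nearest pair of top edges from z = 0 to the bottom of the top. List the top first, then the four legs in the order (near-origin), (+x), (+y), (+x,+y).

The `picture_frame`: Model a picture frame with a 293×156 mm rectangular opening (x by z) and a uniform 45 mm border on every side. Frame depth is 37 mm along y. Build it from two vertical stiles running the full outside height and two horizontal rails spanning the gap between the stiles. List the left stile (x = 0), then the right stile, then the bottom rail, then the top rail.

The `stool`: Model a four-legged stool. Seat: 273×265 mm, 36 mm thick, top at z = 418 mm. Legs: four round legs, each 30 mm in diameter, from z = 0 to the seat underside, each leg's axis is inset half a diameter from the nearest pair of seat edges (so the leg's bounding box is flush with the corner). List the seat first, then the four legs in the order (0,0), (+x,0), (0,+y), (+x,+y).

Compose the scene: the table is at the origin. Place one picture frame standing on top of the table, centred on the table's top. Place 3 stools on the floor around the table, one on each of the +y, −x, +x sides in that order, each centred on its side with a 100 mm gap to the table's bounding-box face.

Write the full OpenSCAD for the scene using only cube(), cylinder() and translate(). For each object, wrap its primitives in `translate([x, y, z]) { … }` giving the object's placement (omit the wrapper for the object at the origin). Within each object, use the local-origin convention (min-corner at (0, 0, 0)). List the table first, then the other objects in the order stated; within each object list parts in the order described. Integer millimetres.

translate([0, 0, 732]) cube([1721, 975, 27]);
translate([55, 55, 0]) cube([42, 42, 732]);
translate([1624, 55, 0]) cube([42, 42, 732]);
translate([55, 878, 0]) cube([42, 42, 732]);
translate([1624, 878, 0]) cube([42, 42, 732]);
translate([669, 469, 759]) {
  cube([45, 37, 246]);
  translate([338, 0, 0]) cube([45, 37, 246]);
  translate([45, 0, 0]) cube([293, 37, 45]);
  translate([45, 0, 201]) cube([293, 37, 45]);
}
translate([724, 1075, 0]) {
  translate([0, 0, 382]) cube([273, 265, 36]);
  translate([15, 15, 0]) cylinder(h = 382, r = 15);
  translate([258, 15, 0]) cylinder(h = 382, r = 15);
  translate([15, 250, 0]) cylinder(h = 382, r = 15);
  translate([258, 250, 0]) cylinder(h = 382, r = 15);
}
translate([-373, 355, 0]) {
  translate([0, 0, 382]) cube([273, 265, 36]);
  translate([15, 15, 0]) cylinder(h = 382, r = 15);
  translate([258, 15, 0]) cylinder(h = 382, r = 15);
  translate([15, 250, 0]) cylinder(h = 382, r = 15);
  translate([258, 250, 0]) cylinder(h = 382, r = 15);
}
translate([1821, 355, 0]) {
  translate([0, 0, 382]) cube([273, 265, 36]);
  translate([15, 15, 0]) cylinder(h = 382, r = 15);
  translate([258, 15, 0]) cylinder(h = 382, r = 15);
  translate([15, 250, 0]) cylinder(h = 382, r = 15);
  translate([258, 250, 0]) cylinder(h = 382, r = 15);
}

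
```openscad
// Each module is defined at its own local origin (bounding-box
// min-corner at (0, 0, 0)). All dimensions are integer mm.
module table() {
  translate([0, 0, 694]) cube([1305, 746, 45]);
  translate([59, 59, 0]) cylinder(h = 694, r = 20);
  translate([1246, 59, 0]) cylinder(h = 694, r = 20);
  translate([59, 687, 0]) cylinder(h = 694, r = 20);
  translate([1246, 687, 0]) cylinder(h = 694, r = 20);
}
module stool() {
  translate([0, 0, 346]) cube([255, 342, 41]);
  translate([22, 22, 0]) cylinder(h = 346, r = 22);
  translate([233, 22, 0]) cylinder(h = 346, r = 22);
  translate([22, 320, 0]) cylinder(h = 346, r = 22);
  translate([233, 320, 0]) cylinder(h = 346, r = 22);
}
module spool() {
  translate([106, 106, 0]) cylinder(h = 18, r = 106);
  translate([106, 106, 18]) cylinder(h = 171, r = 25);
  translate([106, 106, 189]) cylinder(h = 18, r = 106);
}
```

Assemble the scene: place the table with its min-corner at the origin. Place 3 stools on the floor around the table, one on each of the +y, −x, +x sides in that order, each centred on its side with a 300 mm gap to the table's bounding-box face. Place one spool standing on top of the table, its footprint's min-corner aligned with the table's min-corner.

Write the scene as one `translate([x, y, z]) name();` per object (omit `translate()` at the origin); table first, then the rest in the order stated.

table();
translate([525, 1046, 0]) stool();
translate([-555, 202, 0]) stool();
translate([1605, 202, 0]) stool();
translate([0, 0, 739]) spool();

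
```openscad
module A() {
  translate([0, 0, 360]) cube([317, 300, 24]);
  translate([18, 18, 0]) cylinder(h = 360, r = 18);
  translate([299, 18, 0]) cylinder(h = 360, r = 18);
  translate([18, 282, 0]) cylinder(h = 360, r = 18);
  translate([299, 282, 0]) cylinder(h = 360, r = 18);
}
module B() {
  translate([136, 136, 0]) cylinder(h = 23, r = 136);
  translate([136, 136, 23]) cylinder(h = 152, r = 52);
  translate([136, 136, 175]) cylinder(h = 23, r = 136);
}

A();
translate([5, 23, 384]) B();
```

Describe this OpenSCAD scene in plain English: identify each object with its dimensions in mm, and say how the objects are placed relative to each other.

A is a simple wooden stool: a rectangular seat 317 mm (x) by 300 mm (y), 24 mm thick, top face at z = 384 mm, on four round legs, each 36 mm in diameter. The legs rest on z = 0, each leg's axis is inset half a diameter from the nearest pair of seat edges (so the leg's bounding box is flush with the corner).

B is a spool: two coaxial disc flanges of radius 136 mm and thickness 23 mm, joined by a core cylinder of radius 52 mm and height 152 mm. The lower flange rests on z = 0 and the three cylinders share a vertical axis.

The spool is on top of the stool.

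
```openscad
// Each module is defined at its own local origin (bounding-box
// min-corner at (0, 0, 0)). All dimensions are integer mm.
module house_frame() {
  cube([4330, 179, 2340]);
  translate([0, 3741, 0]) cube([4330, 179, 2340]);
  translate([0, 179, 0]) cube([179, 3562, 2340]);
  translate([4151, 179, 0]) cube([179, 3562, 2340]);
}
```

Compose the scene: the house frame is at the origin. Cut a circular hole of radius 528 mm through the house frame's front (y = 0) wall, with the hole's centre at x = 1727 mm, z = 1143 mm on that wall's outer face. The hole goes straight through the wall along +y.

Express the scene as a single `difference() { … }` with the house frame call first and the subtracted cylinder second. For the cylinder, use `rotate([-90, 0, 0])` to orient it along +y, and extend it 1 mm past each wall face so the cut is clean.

difference() {
  house_frame();
  translate([1727, -1, 1143]) rotate([-90, 0, 0]) cylinder(h = 181, r = 528);
}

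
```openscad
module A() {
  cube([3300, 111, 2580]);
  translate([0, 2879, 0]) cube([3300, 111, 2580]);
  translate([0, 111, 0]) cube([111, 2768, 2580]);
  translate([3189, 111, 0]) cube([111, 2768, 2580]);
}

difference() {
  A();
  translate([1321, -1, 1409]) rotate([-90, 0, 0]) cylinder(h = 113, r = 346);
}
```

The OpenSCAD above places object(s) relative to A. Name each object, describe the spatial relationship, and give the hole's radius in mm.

A is a house frame. The house frame has a circular hole through its front wall. The hole's radius is 346 mm.

The subtracted cylinder has r = 346 mm.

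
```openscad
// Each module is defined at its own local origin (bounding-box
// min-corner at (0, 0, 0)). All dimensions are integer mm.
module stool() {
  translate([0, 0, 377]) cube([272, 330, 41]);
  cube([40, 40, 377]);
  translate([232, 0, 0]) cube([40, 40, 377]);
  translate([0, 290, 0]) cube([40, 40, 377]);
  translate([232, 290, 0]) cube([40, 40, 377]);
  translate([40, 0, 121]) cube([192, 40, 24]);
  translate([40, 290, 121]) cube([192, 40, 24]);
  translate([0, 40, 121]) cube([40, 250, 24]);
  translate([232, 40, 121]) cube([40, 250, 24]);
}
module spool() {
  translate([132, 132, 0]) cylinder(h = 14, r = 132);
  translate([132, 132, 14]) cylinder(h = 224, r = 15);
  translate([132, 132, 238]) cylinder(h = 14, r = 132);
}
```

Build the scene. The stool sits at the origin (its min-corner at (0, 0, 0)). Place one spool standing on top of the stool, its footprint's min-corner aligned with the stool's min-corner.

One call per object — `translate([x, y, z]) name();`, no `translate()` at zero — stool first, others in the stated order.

stool();
translate([0, 0, 418]) spool();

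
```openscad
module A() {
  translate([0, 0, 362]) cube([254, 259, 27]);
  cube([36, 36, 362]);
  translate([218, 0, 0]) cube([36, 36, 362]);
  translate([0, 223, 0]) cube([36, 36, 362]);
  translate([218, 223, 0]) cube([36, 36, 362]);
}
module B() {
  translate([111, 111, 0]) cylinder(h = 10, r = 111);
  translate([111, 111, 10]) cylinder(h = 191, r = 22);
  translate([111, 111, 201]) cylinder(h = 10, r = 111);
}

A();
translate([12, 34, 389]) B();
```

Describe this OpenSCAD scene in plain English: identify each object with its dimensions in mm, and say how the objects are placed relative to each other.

A is a simple wooden stool: a rectangular seat 254 mm (x) by 259 mm (y), 27 mm thick, top face at z = 389 mm, on four square legs, each 36×36 mm in cross-section. The legs rest on z = 0, each flush with a corner of the seat.

B is a spool: two coaxial disc flanges of radius 111 mm and thickness 10 mm, joined by a core cylinder of radius 22 mm and height 191 mm. The lower flange rests on z = 0 and the three cylinders share a vertical axis.

The spool is on top of the stool.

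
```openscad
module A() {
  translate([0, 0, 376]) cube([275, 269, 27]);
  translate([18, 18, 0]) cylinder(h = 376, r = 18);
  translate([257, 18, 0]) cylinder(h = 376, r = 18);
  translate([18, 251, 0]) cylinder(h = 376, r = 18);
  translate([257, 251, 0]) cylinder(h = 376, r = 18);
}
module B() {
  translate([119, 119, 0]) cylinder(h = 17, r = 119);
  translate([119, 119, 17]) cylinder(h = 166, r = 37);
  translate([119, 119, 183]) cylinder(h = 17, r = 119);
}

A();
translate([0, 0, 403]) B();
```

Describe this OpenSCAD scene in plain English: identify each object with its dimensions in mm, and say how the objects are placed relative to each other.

A is a four-legged stool. The seat is a 275×269×27 mm slab whose top surface is at z = 403 mm; four round legs, each 36 mm in diameter, run from the floor (z = 0) to the underside of the seat, each leg's axis is inset half a diameter from the nearest pair of seat edges (so the leg's bounding box is flush with the corner).

B is a spool: two coaxial disc flanges of radius 119 mm and thickness 17 mm, joined by a core cylinder of radius 37 mm and height 166 mm. The lower flange rests on z = 0 and the three cylinders share a vertical axis.

The spool is on top of the stool.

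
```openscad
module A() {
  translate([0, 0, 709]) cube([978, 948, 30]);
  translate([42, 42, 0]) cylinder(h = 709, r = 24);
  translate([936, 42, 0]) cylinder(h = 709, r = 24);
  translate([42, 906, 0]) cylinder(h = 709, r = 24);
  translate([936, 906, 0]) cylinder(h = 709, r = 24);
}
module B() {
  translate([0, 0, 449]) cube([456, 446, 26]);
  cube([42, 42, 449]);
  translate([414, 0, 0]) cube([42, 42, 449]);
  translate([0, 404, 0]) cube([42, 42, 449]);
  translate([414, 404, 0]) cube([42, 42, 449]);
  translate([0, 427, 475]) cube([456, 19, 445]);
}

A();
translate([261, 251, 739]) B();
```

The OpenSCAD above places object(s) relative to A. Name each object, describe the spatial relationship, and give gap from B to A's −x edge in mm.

The chair's min-x is at 261; the table's min-x is 0; gap = 261 mm.

A is a table. B is a chair. The chair is on top of the table, centred. The gap from the chair to the table's −x edge is 261 mm.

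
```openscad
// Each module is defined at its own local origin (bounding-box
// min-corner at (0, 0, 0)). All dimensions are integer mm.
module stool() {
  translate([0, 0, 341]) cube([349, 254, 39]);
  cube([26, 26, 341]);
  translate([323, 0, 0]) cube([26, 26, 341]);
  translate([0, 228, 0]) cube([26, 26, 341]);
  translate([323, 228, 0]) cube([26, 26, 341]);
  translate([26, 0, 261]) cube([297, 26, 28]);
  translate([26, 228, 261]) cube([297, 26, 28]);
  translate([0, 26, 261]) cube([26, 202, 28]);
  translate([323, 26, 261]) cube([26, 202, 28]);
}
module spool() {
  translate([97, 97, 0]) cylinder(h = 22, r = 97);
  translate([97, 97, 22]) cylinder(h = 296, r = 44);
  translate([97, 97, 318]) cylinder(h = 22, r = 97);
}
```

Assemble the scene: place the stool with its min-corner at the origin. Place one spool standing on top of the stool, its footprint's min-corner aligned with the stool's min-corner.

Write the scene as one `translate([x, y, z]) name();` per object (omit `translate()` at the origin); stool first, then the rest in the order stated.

stool();
translate([0, 0, 380]) spool();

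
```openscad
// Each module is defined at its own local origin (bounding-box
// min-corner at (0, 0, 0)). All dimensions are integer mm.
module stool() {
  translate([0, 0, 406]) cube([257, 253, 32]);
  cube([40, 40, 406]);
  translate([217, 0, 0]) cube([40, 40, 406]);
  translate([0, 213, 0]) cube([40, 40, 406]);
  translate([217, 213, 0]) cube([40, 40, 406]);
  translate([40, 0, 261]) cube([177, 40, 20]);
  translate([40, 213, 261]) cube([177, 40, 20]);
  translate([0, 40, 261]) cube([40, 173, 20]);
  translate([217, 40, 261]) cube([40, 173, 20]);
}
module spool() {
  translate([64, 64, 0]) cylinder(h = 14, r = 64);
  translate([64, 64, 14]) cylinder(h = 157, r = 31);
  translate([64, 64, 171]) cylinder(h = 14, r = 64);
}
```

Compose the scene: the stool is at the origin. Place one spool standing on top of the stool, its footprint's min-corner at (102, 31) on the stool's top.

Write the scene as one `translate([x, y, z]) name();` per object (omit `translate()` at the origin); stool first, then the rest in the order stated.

stool();
translate([102, 31, 438]) spool();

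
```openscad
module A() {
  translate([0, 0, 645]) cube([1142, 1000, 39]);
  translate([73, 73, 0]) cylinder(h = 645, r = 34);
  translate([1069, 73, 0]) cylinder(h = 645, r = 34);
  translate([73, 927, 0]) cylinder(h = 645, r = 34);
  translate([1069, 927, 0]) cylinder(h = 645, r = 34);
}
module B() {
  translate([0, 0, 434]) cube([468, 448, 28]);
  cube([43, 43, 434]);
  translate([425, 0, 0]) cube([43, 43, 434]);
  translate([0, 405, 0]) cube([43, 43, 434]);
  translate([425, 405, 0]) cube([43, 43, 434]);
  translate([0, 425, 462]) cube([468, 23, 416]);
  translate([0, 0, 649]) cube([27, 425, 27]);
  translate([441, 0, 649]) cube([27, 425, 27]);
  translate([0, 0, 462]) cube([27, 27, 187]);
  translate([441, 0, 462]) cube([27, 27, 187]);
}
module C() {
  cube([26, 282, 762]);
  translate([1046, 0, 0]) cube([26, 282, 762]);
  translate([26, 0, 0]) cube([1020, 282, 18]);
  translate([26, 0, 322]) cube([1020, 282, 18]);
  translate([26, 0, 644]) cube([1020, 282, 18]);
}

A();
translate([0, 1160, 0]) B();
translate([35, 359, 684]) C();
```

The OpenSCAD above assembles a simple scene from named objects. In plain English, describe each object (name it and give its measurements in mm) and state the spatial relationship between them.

A is a table: top 1142 mm (x) × 1000 mm (y), 39 mm thick, upper face at z = 684 mm, on four round legs of 68 mm diameter, each leg's bounding box inset 39 mm from the nearest pair of top edges, running from z = 0 to the bottom of the top.

B is a chair: 468×448 mm seat, 28 mm thick, top at z = 462 mm, on four 43 mm square corner legs flush with the seat edges. A 23 mm thick backrest slab spans the full seat width, extending 416 mm above the seat top, its back face flush with the seat's +y edge. Two armrests of 27×27 mm section run along each side from the seat's front edge to the front of the backrest, top faces 214 mm above the seat top and outer faces flush with the seat's x-edges; a 27×27 mm post under the front of each armrest stands on the seat at the front corner.

C is an open bookshelf. Two side panels, each 26 mm thick, 282 mm deep and 762 mm tall, stand 1072 mm apart (outside-to-outside). Between them sit 3 shelves, each 18 mm thick and 282 mm deep, spanning the full gap between the sides. The bottom shelf rests on the floor (its underside at z = 0) and the clear gap between one shelf's top and the next shelf's underside is 304 mm.

The chair is on the floor beside the table on its +y side. The bookshelf is on top of the table, centred.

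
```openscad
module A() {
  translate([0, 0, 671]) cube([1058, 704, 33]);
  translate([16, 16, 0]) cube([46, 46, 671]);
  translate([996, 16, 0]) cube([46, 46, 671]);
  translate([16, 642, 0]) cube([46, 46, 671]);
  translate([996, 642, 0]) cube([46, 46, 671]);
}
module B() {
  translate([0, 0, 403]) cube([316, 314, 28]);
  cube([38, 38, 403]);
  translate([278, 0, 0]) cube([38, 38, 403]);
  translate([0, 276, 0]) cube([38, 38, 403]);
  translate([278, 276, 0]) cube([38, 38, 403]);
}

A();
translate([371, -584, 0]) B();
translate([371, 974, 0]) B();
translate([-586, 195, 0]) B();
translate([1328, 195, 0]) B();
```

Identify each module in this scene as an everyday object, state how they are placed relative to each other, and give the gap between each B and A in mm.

A is a table. B is a stool. Four stools sit around the table at the −y, +y, −x, +x sides. The gap between each stool and the table is 270 mm.

Each stool's nearest face is 270 mm from the table's bounding box.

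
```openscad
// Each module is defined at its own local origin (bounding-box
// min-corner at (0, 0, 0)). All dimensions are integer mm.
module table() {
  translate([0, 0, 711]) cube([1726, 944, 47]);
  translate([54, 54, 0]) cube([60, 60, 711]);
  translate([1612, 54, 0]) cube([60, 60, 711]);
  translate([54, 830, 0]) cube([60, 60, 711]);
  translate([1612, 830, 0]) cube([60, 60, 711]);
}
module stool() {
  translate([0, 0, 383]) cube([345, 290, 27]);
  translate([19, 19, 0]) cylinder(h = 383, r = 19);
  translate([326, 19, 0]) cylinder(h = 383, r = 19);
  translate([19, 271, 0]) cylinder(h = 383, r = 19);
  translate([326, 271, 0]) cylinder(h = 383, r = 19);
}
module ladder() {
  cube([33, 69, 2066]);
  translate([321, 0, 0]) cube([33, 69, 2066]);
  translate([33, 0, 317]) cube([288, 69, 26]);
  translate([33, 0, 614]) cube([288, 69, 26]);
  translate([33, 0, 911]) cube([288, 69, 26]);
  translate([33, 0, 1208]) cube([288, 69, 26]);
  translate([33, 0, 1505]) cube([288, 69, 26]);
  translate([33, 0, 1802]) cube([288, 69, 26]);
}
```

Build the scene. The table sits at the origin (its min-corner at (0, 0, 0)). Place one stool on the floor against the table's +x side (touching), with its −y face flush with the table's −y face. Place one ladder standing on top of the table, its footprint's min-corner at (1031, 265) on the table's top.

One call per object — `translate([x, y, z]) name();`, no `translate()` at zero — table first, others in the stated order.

table();
translate([1726, 0, 0]) stool();
translate([1031, 265, 758]) ladder();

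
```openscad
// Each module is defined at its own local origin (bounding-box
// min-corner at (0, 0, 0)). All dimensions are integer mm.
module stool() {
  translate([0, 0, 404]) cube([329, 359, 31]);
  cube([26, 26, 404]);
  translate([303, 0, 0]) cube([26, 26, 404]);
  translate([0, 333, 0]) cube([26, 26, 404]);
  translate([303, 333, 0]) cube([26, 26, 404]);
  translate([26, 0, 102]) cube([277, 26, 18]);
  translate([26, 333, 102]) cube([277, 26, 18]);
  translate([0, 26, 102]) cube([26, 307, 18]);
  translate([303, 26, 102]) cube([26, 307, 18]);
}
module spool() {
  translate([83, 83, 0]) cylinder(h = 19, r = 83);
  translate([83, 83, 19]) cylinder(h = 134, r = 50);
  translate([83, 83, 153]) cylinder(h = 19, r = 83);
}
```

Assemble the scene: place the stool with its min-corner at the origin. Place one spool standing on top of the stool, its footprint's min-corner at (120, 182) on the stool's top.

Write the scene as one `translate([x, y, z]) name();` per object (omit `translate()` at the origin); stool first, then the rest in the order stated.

stool();
translate([120, 182, 435]) spool();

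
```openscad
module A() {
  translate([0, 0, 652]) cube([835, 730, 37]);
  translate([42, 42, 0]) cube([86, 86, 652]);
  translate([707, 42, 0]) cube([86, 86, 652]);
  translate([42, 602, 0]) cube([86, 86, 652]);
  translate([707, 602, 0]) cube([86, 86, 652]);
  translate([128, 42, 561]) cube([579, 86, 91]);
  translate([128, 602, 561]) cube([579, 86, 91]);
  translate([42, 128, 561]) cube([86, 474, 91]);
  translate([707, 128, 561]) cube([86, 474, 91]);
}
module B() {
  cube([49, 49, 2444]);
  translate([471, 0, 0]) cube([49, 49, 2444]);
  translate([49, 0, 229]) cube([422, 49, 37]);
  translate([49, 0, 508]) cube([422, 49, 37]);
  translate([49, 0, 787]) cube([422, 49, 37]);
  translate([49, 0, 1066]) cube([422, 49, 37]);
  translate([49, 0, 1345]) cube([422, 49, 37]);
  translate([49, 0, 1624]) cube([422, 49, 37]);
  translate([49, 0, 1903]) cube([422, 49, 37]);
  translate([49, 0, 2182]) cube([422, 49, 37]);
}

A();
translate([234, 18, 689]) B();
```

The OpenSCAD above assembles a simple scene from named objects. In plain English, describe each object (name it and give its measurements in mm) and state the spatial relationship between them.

A is a rectangular dining table. The top is 835×730×37 mm with its upper surface at z = 689 mm. It stands on four 86×86 mm square legs, each inset 42 mm from the nearest pair of top edges, running from the floor to the underside of the top. Four apron rails, 86 mm thick and 91 mm tall, run between adjacent legs with their top edges flush with the underside of the top and their outer faces flush with the legs' outer faces.

B is a straight ladder. Two 49×49 mm vertical rails, 2444 mm tall, stand 520 mm apart (outside-to-outside) with their front faces coplanar on the −y side. 8 rungs, each 49 mm deep and 37 mm tall, span between the inner faces of the rails, front faces flush with the rails. The lowest rung's underside is at z = 229 mm and rungs are spaced 279 mm apart (underside to underside).

The ladder is on top of the table.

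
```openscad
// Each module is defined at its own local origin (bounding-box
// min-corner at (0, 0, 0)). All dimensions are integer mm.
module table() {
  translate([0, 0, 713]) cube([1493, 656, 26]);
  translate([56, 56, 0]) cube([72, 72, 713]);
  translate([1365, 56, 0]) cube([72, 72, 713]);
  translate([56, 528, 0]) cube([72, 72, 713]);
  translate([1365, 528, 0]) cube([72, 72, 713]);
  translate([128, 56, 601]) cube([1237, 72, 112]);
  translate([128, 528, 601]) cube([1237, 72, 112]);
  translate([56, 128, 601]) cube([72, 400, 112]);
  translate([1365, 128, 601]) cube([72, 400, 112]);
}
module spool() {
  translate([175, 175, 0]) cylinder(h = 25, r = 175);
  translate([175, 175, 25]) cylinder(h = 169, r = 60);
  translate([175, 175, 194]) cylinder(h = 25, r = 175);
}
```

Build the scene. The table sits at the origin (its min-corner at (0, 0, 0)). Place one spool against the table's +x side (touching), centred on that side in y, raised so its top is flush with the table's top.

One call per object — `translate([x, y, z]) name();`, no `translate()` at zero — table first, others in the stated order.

table();
translate([1493, 153, 520]) spool();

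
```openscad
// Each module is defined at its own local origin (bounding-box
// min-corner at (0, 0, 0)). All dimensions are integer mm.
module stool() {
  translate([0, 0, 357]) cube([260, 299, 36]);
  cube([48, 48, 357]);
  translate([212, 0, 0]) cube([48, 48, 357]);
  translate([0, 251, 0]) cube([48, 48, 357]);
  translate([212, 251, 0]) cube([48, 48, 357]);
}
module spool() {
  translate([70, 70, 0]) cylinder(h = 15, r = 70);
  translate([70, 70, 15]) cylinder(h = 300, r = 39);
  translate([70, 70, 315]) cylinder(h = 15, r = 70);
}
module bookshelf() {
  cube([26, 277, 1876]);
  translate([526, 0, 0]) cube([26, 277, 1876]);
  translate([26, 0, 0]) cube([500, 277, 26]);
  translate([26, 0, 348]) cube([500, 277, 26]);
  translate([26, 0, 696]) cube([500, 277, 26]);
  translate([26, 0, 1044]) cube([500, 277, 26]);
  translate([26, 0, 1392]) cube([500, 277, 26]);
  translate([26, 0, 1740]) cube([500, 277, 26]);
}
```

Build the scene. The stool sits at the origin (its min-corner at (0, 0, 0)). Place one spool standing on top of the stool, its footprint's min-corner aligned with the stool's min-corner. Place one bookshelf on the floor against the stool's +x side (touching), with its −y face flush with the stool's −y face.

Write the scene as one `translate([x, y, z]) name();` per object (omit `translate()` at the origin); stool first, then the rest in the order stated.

stool();
translate([0, 0, 393]) spool();
translate([260, 0, 0]) bookshelf();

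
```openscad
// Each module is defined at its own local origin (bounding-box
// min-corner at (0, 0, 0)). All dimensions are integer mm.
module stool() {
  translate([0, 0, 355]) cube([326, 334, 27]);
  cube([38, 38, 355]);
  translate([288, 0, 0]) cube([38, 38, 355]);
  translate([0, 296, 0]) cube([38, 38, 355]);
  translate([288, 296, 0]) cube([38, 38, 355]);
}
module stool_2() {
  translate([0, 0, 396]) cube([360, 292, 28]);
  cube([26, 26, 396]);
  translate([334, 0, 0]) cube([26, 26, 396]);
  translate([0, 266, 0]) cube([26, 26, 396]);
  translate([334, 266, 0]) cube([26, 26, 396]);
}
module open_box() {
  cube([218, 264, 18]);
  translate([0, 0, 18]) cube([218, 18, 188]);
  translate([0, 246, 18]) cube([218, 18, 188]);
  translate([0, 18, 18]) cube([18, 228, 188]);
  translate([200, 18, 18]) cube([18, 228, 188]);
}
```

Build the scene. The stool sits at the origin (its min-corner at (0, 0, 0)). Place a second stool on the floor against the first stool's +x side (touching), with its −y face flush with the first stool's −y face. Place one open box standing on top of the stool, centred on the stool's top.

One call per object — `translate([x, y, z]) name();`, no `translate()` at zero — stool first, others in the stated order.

stool();
translate([326, 0, 0]) stool_2();
translate([54, 35, 382]) open_box();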